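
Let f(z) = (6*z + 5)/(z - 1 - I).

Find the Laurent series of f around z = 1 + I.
Put w = z - (1 + I), i.e. z = w + 1 + I. The denominator is w, so it suffices to rewrite the numerator in powers of w.

P(z) = 6*z + 5
P(w + 1 + I) = 11 + 6*I + 6*w

Dividing each term by w:
  f = (11 + 6*I)/w + 6

Substituting back w = z - 1 - I:
  f(z) = (11 + 6*I)/(z - 1 - I) + 6

The series is finite because the numerator is a polynomial; the negative powers form the principal part, and the coefficient of 1/(z - 1 - I) gives Res(f, 1 + I) = 11 + 6*I.

Final answer: (11 + 6*I)/(z - 1 - I) + 6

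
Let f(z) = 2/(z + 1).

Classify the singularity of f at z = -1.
Write f(z) = g(z)/(z + 1) with g(z) = 2.
g is entire and g(-1) = 2 ≠ 0, so no factor of (z + 1) cancels: the Laurent expansion of f about z = -1 starts at the power -1, i.e. lim_{z→z₀} (z - z₀) f(z) = 2 is finite and nonzero.
So z = -1 is a pole of order 1.

Final answer: pole of order 1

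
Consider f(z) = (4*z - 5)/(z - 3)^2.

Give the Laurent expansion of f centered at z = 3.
Put w = z - (3), i.e. z = w + 3. The denominator is w^2, so it suffices to rewrite the numerator in powers of w.

P(z) = 4*z - 5
P(w + 3) = 7 + 4*w

Dividing each term by w^2:
  f = 7/w^2 + 4/w

Substituting back w = z - 3:
  f(z) = 7/(z - 3)^2 + 4/(z - 3)

The series is finite because the numerator is a polynomial; the negative powers form the principal part, and the coefficient of 1/(z - 3) gives Res(f, 3) = 4.

Final answer: 7/(z - 3)^2 + 4/(z - 3)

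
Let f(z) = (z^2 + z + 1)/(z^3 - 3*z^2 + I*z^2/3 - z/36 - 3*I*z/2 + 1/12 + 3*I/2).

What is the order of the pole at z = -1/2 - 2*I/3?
Factor the denominator:
  z^3 - 3*z^2 + I*z^2/3 - z/36 - 3*I*z/2 + 1/12 + 3*I/2 = (z + 1/2 + 2*I/3)*(z - 3)*(z - 1/2 - I/3)

The numerator P(z) = z^2 + z + 1 has P(-1/2 - 2*I/3) = 11/36 ≠ 0, so no factor of (z + 1/2 + 2*I/3) cancels.
Near z = -1/2 - 2*I/3 we can therefore write f(z) = g(z)/(z + 1/2 + 2*I/3) with g analytic at -1/2 - 2*I/3 and g(-1/2 - 2*I/3) ≠ 0 (g is the numerator divided by the remaining denominator factors).

Hence z = -1/2 - 2*I/3 is a pole of order 1.

Final answer: 1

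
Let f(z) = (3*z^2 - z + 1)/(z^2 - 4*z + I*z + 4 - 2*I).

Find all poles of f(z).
The singularities of f are the zeros of the denominator. Factoring,
  z^2 - 4*z + I*z + 4 - 2*I = (z - 2 + I)*(z - 2)
so the candidates are z = 2 - I, z = 2.

Check the numerator P(z) = 3*z^2 - z + 1 at each one:
  P(2 - I) = 8 - 11*I ≠ 0, so z = 2 - I is a (simple) pole.
  P(2) = 11 ≠ 0, so z = 2 is a (simple) pole.

Poles of f: {2 - I, 2}

Final answer: {2 - I, 2}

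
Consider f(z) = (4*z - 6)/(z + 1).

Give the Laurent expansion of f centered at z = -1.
-10/(z + 1) + 4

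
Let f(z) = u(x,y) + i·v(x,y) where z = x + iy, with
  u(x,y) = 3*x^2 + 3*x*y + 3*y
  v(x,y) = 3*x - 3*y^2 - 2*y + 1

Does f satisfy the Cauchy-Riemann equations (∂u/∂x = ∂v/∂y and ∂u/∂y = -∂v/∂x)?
∂u/∂x = 6*x + 3*y
∂v/∂y = -6*y - 2
∂u/∂y = 3*x + 3
∂v/∂x = 3
∂u/∂x ≠ ∂v/∂y and ∂u/∂y ≠ -∂v/∂x; the Cauchy-Riemann equations are not satisfied, so f is not analytic.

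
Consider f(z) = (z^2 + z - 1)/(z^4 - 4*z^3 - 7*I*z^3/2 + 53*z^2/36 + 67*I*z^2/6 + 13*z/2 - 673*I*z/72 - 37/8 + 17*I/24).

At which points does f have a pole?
The singularities of f are the zeros of the denominator. Factoring,
  z^4 - 4*z^3 - 7*I*z^3/2 + 53*z^2/36 + 67*I*z^2/6 + 13*z/2 - 673*I*z/72 - 37/8 + 17*I/24 = (z - 3/2)*(z - 1/3 - I)*(z - 3/2 - I)*(z - 2/3 - 3*I/2)
so the candidates are z = 3/2, z = 1/3 + I, z = 3/2 + I, z = 2/3 + 3*I/2.

Check the numerator P(z) = z^2 + z - 1 at each one:
  P(3/2) = 11/4 ≠ 0, so z = 3/2 is a (simple) pole.
  P(1/3 + I) = -14/9 + 5*I/3 ≠ 0, so z = 1/3 + I is a (simple) pole.
  P(3/2 + I) = 7/4 + 4*I ≠ 0, so z = 3/2 + I is a (simple) pole.
  P(2/3 + 3*I/2) = -77/36 + 7*I/2 ≠ 0, so z = 2/3 + 3*I/2 is a (simple) pole.

Poles of f: {1/3 + I, 2/3 + 3*I/2, 3/2, 3/2 + I}

Final answer: {1/3 + I, 2/3 + 3*I/2, 3/2, 3/2 + I}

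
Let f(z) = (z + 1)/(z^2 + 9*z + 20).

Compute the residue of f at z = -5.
Write f(z) = P(z)/Q(z) with P(z) = z + 1 and Q(z) = z^2 + 9*z + 20.
The denominator factors as Q(z) = (z + 5)*(z + 4), so z = -5 is a simple zero of Q and P is analytic there; z = -5 is therefore a simple pole and
  Res(f, z₀) = P(z₀)/Q'(z₀).

Q'(z) = 2*z + 9, so Q'(-5) = -1.
P(-5) = -4.

Res(f, -5) = (-4)/(-1) = 4

Final answer: 4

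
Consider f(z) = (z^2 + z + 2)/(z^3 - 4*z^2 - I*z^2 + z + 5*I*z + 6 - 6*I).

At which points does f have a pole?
The singularities of f are the zeros of the denominator. Factoring,
  z^3 - 4*z^2 - I*z^2 + z + 5*I*z + 6 - 6*I = (z - 2)*(z + 1 - I)*(z - 3)
so the candidates are z = 2, z = -1 + I, z = 3.

Check the numerator P(z) = z^2 + z + 2 at each one:
  P(2) = 8 ≠ 0, so z = 2 is a (simple) pole.
  P(-1 + I) = 1 - I ≠ 0, so z = -1 + I is a (simple) pole.
  P(3) = 14 ≠ 0, so z = 3 is a (simple) pole.

Poles of f: {-1 + I, 2, 3}

Final answer: {-1 + I, 2, 3}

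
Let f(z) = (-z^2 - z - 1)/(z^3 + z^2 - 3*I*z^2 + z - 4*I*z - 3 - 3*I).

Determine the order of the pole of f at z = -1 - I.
Factor the denominator:
  z^3 + z^2 - 3*I*z^2 + z - 4*I*z - 3 - 3*I = (z + 1 + I)*(z - I)*(z - 3*I)

The numerator P(z) = -z^2 - z - 1 has P(-1 - I) = -I ≠ 0, so no factor of (z + 1 + I) cancels.
Near z = -1 - I we can therefore write f(z) = g(z)/(z + 1 + I) with g analytic at -1 - I and g(-1 - I) ≠ 0 (g is the numerator divided by the remaining denominator factors).

Hence z = -1 - I is a pole of order 1.

Final answer: 1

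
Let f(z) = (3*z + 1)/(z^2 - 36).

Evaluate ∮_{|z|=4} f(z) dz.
0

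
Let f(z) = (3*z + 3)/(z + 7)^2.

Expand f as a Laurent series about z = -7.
Put w = z - (-7), i.e. z = w - 7. The denominator is w^2, so it suffices to rewrite the numerator in powers of w.

P(z) = 3*z + 3
P(w - 7) = -18 + 3*w

Dividing each term by w^2:
  f = -18/w^2 + 3/w

Substituting back w = z + 7:
  f(z) = -18/(z + 7)^2 + 3/(z + 7)

The series is finite because the numerator is a polynomial; the negative powers form the principal part, and the coefficient of 1/(z + 7) gives Res(f, -7) = 3.

Final answer: -18/(z + 7)^2 + 3/(z + 7)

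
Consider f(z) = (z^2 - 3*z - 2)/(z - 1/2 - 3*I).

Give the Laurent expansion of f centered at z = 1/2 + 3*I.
Put w = z - (1/2 + 3*I), i.e. z = w + 1/2 + 3*I. The denominator is w, so it suffices to rewrite the numerator in powers of w.

P(z) = z^2 - 3*z - 2
P(w + 1/2 + 3*I) = -49/4 - 6*I + (-2 + 6*I)*w + w^2

Dividing each term by w:
  f = (-49/4 - 6*I)/w - 2 + 6*I + w

Substituting back w = z - 1/2 - 3*I:
  f(z) = (-49/4 - 6*I)/(z - 1/2 - 3*I) - 2 + 6*I + (z - 1/2 - 3*I)

The series is finite because the numerator is a polynomial; the negative powers form the principal part, and the coefficient of 1/(z - 1/2 - 3*I) gives Res(f, 1/2 + 3*I) = -49/4 - 6*I.

Final answer: (-49/4 - 6*I)/(z - 1/2 - 3*I) - 2 + 6*I + (z - 1/2 - 3*I)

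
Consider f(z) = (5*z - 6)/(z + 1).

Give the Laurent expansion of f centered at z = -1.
Put w = z - (-1), i.e. z = w - 1. The denominator is w, so it suffices to rewrite the numerator in powers of w.

P(z) = 5*z - 6
P(w - 1) = -11 + 5*w

Dividing each term by w:
  f = -11/w + 5

Substituting back w = z + 1:
  f(z) = -11/(z + 1) + 5

The series is finite because the numerator is a polynomial; the negative powers form the principal part, and the coefficient of 1/(z + 1) gives Res(f, -1) = -11.

Final answer: -11/(z + 1) + 5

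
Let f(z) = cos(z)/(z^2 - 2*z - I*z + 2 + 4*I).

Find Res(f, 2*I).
(-2/13 - 3*I/13)*cosh(2)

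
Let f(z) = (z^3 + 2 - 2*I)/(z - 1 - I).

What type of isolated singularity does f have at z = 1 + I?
The numerator vanishes at z = 1 + I ((1 + I)^3 = -2 + 2*I), so it is divisible by z - 1 - I:
  z^3 + 2 - 2*I = (z - 1 - I)*(z^2 + z + I*z + 2*I)
Hence for z ≠ 1 + I, f(z) = z^2 + z + I*z + 2*I, a polynomial, and lim_{z→1 + I} f(z) = 6*I is finite.
So the singularity is removable.

Final answer: removable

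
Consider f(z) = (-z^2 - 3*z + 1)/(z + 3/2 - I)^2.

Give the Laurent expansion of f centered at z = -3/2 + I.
Put w = z - (-3/2 + I), i.e. z = w - 3/2 + I. The denominator is w^2, so it suffices to rewrite the numerator in powers of w.

P(z) = -z^2 - 3*z + 1
P(w - 3/2 + I) = 17/4 - 2*I*w - w^2

Dividing each term by w^2:
  f = 17/(4*w^2) - 2*I/w - 1

Substituting back w = z + 3/2 - I:
  f(z) = 17/(4*(z + 3/2 - I)^2) - 2*I/(z + 3/2 - I) - 1

The series is finite because the numerator is a polynomial; the negative powers form the principal part, and the coefficient of 1/(z + 3/2 - I) gives Res(f, -3/2 + I) = -2*I.

Final answer: 17/(4*(z + 3/2 - I)^2) - 2*I/(z + 3/2 - I) - 1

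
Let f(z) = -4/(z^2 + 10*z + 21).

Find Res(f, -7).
1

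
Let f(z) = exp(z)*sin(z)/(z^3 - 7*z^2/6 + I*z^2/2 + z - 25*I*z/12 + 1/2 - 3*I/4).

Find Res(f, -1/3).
(-2736/13345 - 3132*I/13345)*exp(-1/3)*sin(1/3)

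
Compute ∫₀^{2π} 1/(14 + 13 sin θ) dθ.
Call the integral J. The integrand is 2π-periodic and we integrate over a full period, so shifting θ does not change the value (θ → θ + π/2 turns sin θ into cos θ). Hence
  J = ∫₀^{2π} dθ/(14 + 13 cos θ).
Put z = e^{iθ}: then cos θ = (z + 1/z)/2, dθ = dz/(iz), and z runs once counterclockwise around |z| = 1:
  J = ∮_{|z|=1} 1/(14 + 13*(z + 1/z)/2) · dz/(iz) = (2/i) ∮_{|z|=1} dz/(13*z^2 + 28*z + 13).
The roots of 13*z^2 + 28*z + 13 are z = (-14 ± sqrt(14^2 - 13^2))/13, with sqrt(27) = 3*sqrt(3); their product is 1, so only z₊ = -14/13 + 3*sqrt(3)/13 lies inside the unit circle (z₋ = -14/13 - 3*sqrt(3)/13 lies outside).
z₊ is a simple zero of q(z) = 13*z^2 + 28*z + 13, so Res(1/q, z₊) = 1/q'(z₊) with q'(z) = 26*z + 28; and q'(z₊) = 13*(z₊ - z₋) = 6*sqrt(3).
Therefore J = (2/i) · 2πi · 1/(6*sqrt(3)) = 2*pi/(3*sqrt(3)) = 2*sqrt(3)*pi/9

Final answer: 2*sqrt(3)*pi/9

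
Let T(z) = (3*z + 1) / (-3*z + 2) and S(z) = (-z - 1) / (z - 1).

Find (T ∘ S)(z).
(-2*z - 4)/(5*z + 1)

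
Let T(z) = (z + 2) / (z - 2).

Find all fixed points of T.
T(z) = z means z + 2 = z*(z - 2), i.e.
  z^2 - 3*z - 2 = 0.
Discriminant: (-3)^2 - 4*(1)*(-2) = 17, so the roots are real.
  z = (3 ± sqrt(17))/(2*(1))
Fixed points: {3/2 - sqrt(17)/2, 3/2 + sqrt(17)/2}

Final answer: {3/2 - sqrt(17)/2, 3/2 + sqrt(17)/2}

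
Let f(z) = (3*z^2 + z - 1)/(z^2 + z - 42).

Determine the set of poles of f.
{-7, 6}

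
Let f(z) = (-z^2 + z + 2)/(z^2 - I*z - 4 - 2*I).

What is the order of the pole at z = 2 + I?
1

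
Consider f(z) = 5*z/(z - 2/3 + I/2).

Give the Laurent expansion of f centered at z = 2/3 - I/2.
Put w = z - (2/3 - I/2), i.e. z = w + 2/3 - I/2. The denominator is w, so it suffices to rewrite the numerator in powers of w.

P(z) = 5*z
P(w + 2/3 - I/2) = 10/3 - 5*I/2 + 5*w

Dividing each term by w:
  f = (10/3 - 5*I/2)/w + 5

Substituting back w = z - 2/3 + I/2:
  f(z) = (10/3 - 5*I/2)/(z - 2/3 + I/2) + 5

The series is finite because the numerator is a polynomial; the negative powers form the principal part, and the coefficient of 1/(z - 2/3 + I/2) gives Res(f, 2/3 - I/2) = 10/3 - 5*I/2.

Final answer: (10/3 - 5*I/2)/(z - 2/3 + I/2) + 5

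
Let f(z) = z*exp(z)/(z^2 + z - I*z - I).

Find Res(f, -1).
(1/2 - I/2)*exp(-1)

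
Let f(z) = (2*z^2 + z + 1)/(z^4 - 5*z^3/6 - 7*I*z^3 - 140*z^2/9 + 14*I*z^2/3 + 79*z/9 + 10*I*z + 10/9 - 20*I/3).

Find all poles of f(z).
The singularities of f are the zeros of the denominator. Factoring,
  z^4 - 5*z^3/6 - 7*I*z^3 - 140*z^2/9 + 14*I*z^2/3 + 79*z/9 + 10*I*z + 10/9 - 20*I/3 = (z - 2/3)*(z + 1/2 - 3*I)*(z - 1 - 3*I)*(z + 1/3 - I)
so the candidates are z = 2/3, z = -1/2 + 3*I, z = 1 + 3*I, z = -1/3 + I.

Check the numerator P(z) = 2*z^2 + z + 1 at each one:
  P(2/3) = 23/9 ≠ 0, so z = 2/3 is a (simple) pole.
  P(-1/2 + 3*I) = -17 - 3*I ≠ 0, so z = -1/2 + 3*I is a (simple) pole.
  P(1 + 3*I) = -14 + 15*I ≠ 0, so z = 1 + 3*I is a (simple) pole.
  P(-1/3 + I) = -10/9 - I/3 ≠ 0, so z = -1/3 + I is a (simple) pole.

Poles of f: {-1/2 + 3*I, -1/3 + I, 2/3, 1 + 3*I}

Final answer: {-1/2 + 3*I, -1/3 + I, 2/3, 1 + 3*I}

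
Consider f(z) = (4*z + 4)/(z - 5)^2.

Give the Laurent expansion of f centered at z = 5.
24/(z - 5)^2 + 4/(z - 5)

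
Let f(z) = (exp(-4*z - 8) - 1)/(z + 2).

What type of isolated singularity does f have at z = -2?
Let u = z + 2. The exponent is -4*z - 8 = -4u, so
  f = (e^(-4u) - 1)/u = ((-4u) + (-4u)^2/2 + (-4u)^3/6 + ...)/u = -4 + (8)*u + (-32/3)*u^2 + ...
The Laurent expansion about u = 0 has no negative powers; equivalently lim_{z→-2} f(z) = -4 exists and is finite.
So the singularity is removable.

Final answer: removable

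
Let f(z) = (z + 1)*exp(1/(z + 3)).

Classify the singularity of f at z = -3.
Let u = z + 3. Then
  e^(1/u) = Σ_{k≥0} (1)^k/(k!·u^k) = 1 + 1/u + 1/(2*u^2) + 1/(6*u^3) + ...
which has infinitely many negative powers of u, so exp(1/(z + 3)) has an essential singularity at z = -3.
The extra factor z + 1 is a nonzero polynomial; if the product had at most a pole at z = -3, dividing by that polynomial would leave exp(1/(z + 3)) with at most a pole too — contradiction. (Equivalently, the product's Laurent series still has infinitely many negative powers.)
So the singularity is essential.

Final answer: essential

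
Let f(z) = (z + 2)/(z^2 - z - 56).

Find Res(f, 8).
Write f(z) = P(z)/Q(z) with P(z) = z + 2 and Q(z) = z^2 - z - 56.
The denominator factors as Q(z) = (z + 7)*(z - 8), so z = 8 is a simple zero of Q and P is analytic there; z = 8 is therefore a simple pole and
  Res(f, z₀) = P(z₀)/Q'(z₀).

Q'(z) = 2*z - 1, so Q'(8) = 15.
P(8) = 10.

Res(f, 8) = (10)/(15) = 2/3

Final answer: 2/3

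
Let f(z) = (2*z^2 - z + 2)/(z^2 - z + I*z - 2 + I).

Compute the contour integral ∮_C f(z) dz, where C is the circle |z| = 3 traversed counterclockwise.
By the residue theorem, ∮_C f(z) dz = 2πi · (sum of the residues of f at the poles inside |z| = 3).

The denominator factors as (z - 2 + I)*(z + 1), so the singularities of f are simple poles at z = 2 - I, z = -1.
  |2 - I|² = 5 < 9 = 3², so this pole is inside the contour.
  |-1|² = 1 < 9 = 3², so this pole is inside the contour.

With P(z) = 2*z^2 - z + 2 and Q(z) = z^2 - z + I*z - 2 + I, each pole is simple, so Res(f, z₀) = P(z₀)/Q'(z₀) with Q'(z) = 2*z - 1 + I.
  Res(f, 2 - I) = P(2 - I)/Q'(2 - I) = (6 - 7*I)/(3 - I) = 5/2 - 3*I/2
  Res(f, -1) = P(-1)/Q'(-1) = (5)/(-3 + I) = -3/2 - I/2

Sum of residues inside C: 1 - 2*I
∮_C f(z) dz = 2πi · (1 - 2*I) = pi*(4 + 2*I)

Final answer: pi*(4 + 2*I)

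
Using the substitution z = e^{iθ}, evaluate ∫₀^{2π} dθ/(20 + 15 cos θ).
Let J = ∫₀^{2π} dθ/(20 + 15 cos θ).
Put z = e^{iθ}: then cos θ = (z + 1/z)/2, dθ = dz/(iz), and z runs once counterclockwise around |z| = 1:
  J = ∮_{|z|=1} 1/(20 + 15*(z + 1/z)/2) · dz/(iz) = (2/i) ∮_{|z|=1} dz/(15*z^2 + 40*z + 15).
The roots of 15*z^2 + 40*z + 15 are z = (-20 ± sqrt(20^2 - 15^2))/15, with sqrt(175) = 5*sqrt(7); their product is 1, so only z₊ = -4/3 + sqrt(7)/3 lies inside the unit circle (z₋ = -4/3 - sqrt(7)/3 lies outside).
z₊ is a simple zero of q(z) = 15*z^2 + 40*z + 15, so Res(1/q, z₊) = 1/q'(z₊) with q'(z) = 30*z + 40; and q'(z₊) = 15*(z₊ - z₋) = 10*sqrt(7).
Therefore J = (2/i) · 2πi · 1/(10*sqrt(7)) = 2*pi/(5*sqrt(7)) = 2*sqrt(7)*pi/35

Final answer: 2*sqrt(7)*pi/35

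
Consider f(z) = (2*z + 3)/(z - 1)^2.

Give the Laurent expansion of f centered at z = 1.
5/(z - 1)^2 + 2/(z - 1)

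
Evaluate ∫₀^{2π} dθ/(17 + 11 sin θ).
sqrt(42)*pi/42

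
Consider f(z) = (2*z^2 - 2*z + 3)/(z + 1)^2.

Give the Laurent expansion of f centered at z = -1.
Put w = z - (-1), i.e. z = w - 1. The denominator is w^2, so it suffices to rewrite the numerator in powers of w.

P(z) = 2*z^2 - 2*z + 3
P(w - 1) = 7 - 6*w + 2*w^2

Dividing each term by w^2:
  f = 7/w^2 - 6/w + 2

Substituting back w = z + 1:
  f(z) = 7/(z + 1)^2 - 6/(z + 1) + 2

The series is finite because the numerator is a polynomial; the negative powers form the principal part, and the coefficient of 1/(z + 1) gives Res(f, -1) = -6.

Final answer: 7/(z + 1)^2 - 6/(z + 1) + 2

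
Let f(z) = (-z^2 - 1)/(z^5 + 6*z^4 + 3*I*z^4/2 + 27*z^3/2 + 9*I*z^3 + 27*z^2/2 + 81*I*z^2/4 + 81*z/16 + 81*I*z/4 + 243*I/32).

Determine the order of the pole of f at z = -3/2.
Factor the denominator:
  z^5 + 6*z^4 + 3*I*z^4/2 + 27*z^3/2 + 9*I*z^3 + 27*z^2/2 + 81*I*z^2/4 + 81*z/16 + 81*I*z/4 + 243*I/32 = (z + 3/2)^4*(z + 3*I/2)

The numerator P(z) = -z^2 - 1 has P(-3/2) = -13/4 ≠ 0, so no factor of (z + 3/2) cancels.
Near z = -3/2 we can therefore write f(z) = g(z)/(z + 3/2)^4 with g analytic at -3/2 and g(-3/2) ≠ 0 (g is the numerator divided by the remaining denominator factors).

Hence z = -3/2 is a pole of order 4.

Final answer: 4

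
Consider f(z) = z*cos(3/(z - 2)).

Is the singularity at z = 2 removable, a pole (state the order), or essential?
Let u = z - 2. Then
  cos(3/u) = Σ_{k≥0} (-1)^k (3)^(2k)/((2k)!·u^(2k)) = 1 - 9/(2*u^2) + 27/(8*u^4) + ...
which has infinitely many negative powers of u, so cos(3/(z - 2)) has an essential singularity at z = 2.
The extra factor z is a nonzero polynomial; if the product had at most a pole at z = 2, dividing by that polynomial would leave cos(3/(z - 2)) with at most a pole too — contradiction. (Equivalently, the product's Laurent series still has infinitely many negative powers.)
So the singularity is essential.

Final answer: essential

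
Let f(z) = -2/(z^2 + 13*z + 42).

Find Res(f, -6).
Write f(z) = P(z)/Q(z) with P(z) = -2 and Q(z) = z^2 + 13*z + 42.
The denominator factors as Q(z) = (z + 6)*(z + 7), so z = -6 is a simple zero of Q and P is analytic there; z = -6 is therefore a simple pole and
  Res(f, z₀) = P(z₀)/Q'(z₀).

Q'(z) = 2*z + 13, so Q'(-6) = 1.
P(-6) = -2.

Res(f, -6) = (-2)/(1) = -2

Final answer: -2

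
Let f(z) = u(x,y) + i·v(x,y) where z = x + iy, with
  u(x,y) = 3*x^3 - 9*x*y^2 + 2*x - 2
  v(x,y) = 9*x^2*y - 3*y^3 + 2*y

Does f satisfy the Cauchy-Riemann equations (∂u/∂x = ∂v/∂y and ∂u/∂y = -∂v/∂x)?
∂u/∂x = 9*x^2 - 9*y^2 + 2
∂v/∂y = 9*x^2 - 9*y^2 + 2
∂u/∂y = -18*x*y
∂v/∂x = 18*x*y
∂u/∂x = ∂v/∂y and ∂u/∂y = -∂v/∂x hold identically; f is analytic.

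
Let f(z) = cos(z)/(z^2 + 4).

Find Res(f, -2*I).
Write f(z) = P(z)/Q(z) with P(z) = cos(z) and Q(z) = z^2 + 4.
The denominator factors as Q(z) = (z + 2*I)*(z - 2*I), so z = -2*I is a simple zero of Q and P is analytic there; z = -2*I is therefore a simple pole and
  Res(f, z₀) = P(z₀)/Q'(z₀).

Q'(z) = 2*z, so Q'(-2*I) = -4*I.
P(-2*I) = cosh(2).

Res(f, -2*I) = (cosh(2))/(-4*I) = I*cosh(2)/4

Final answer: I*cosh(2)/4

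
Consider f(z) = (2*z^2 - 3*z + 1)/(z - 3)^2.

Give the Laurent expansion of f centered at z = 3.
Put w = z - (3), i.e. z = w + 3. The denominator is w^2, so it suffices to rewrite the numerator in powers of w.

P(z) = 2*z^2 - 3*z + 1
P(w + 3) = 10 + 9*w + 2*w^2

Dividing each term by w^2:
  f = 10/w^2 + 9/w + 2

Substituting back w = z - 3:
  f(z) = 10/(z - 3)^2 + 9/(z - 3) + 2

The series is finite because the numerator is a polynomial; the negative powers form the principal part, and the coefficient of 1/(z - 3) gives Res(f, 3) = 9.

Final answer: 10/(z - 3)^2 + 9/(z - 3) + 2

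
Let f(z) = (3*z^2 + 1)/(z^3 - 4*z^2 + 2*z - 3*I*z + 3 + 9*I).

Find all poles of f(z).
The singularities of f are the zeros of the denominator. Factoring,
  z^3 - 4*z^2 + 2*z - 3*I*z + 3 + 9*I = (z - 3)*(z - 2 - I)*(z + 1 + I)
so the candidates are z = 3, z = 2 + I, z = -1 - I.

Check the numerator P(z) = 3*z^2 + 1 at each one:
  P(3) = 28 ≠ 0, so z = 3 is a (simple) pole.
  P(2 + I) = 10 + 12*I ≠ 0, so z = 2 + I is a (simple) pole.
  P(-1 - I) = 1 + 6*I ≠ 0, so z = -1 - I is a (simple) pole.

Poles of f: {-1 - I, 2 + I, 3}

Final answer: {-1 - I, 2 + I, 3}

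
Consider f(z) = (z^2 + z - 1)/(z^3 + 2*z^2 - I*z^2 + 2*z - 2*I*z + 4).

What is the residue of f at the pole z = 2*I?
Write f(z) = P(z)/Q(z) with P(z) = z^2 + z - 1 and Q(z) = z^3 + 2*z^2 - I*z^2 + 2*z - 2*I*z + 4.
The denominator factors as Q(z) = (z + 2)*(z + I)*(z - 2*I), so z = 2*I is a simple zero of Q and P is analytic there; z = 2*I is therefore a simple pole and
  Res(f, z₀) = P(z₀)/Q'(z₀).

Q'(z) = 3*z^2 + 4*z - 2*I*z + 2 - 2*I, so Q'(2*I) = -6 + 6*I.
P(2*I) = -5 + 2*I.

Res(f, 2*I) = (-5 + 2*I)/(-6 + 6*I) = 7/12 + I/4

Final answer: 7/12 + I/4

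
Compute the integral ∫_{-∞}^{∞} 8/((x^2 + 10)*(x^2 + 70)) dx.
Let f(z) = 8/((z^2 + 10)*(z^2 + 70)). The denominator has no real zeros and deg Q - deg P = 4 ≥ 2, so the integral of f over the upper semicircle |z| = R tends to 0 as R → ∞. Closing the contour in the upper half-plane,
  ∫_{-∞}^{∞} f(x) dx = 2πi · Σ Res(f, z_k)  over the poles with Im z_k > 0.

Zeros of the denominator: z^2 + 10 = 0 gives z = ±sqrt(10)*I; z^2 + 70 = 0 gives z = ±sqrt(70)*I.
Upper half-plane: z = sqrt(10)*I, z = sqrt(70)*I (simple).

Each pole is a simple zero of Q(z) = z^4 + 80*z^2 + 700, so Res(f, z₀) = P(z₀)/Q'(z₀) with P(z) = 8, Q'(z) = 4*z^3 + 160*z:
  Res(f, sqrt(10)*I) = (8)/(120*sqrt(10)*I) = -sqrt(10)*I/150
  Res(f, sqrt(70)*I) = (8)/(-120*sqrt(70)*I) = sqrt(70)*I/1050

Sum of residues: I*(-7*sqrt(10) + sqrt(70))/1050
∫_{-∞}^{∞} f(x) dx = 2πi · (I*(-7*sqrt(10) + sqrt(70))/1050) = pi*(-sqrt(70) + 7*sqrt(10))/525

Final answer: pi*(-sqrt(70) + 7*sqrt(10))/525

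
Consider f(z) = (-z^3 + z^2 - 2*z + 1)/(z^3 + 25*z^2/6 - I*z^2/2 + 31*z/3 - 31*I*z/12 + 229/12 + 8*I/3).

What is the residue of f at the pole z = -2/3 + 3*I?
Write f(z) = P(z)/Q(z) with P(z) = -z^3 + z^2 - 2*z + 1 and Q(z) = z^3 + 25*z^2/6 - I*z^2/2 + 31*z/3 - 31*I*z/12 + 229/12 + 8*I/3.
The denominator factors as Q(z) = (z + 2/3 - 3*I)*(z + 3 + I/2)*(z + 1/2 + 2*I), so z = -2/3 + 3*I is a simple zero of Q and P is analytic there; z = -2/3 + 3*I is therefore a simple pole and
  Res(f, z₀) = P(z₀)/Q'(z₀).

Q'(z) = 3*z^2 + 25*z/3 - I*z + 31/3 - 31*I/12, so Q'(-2/3 + 3*I) = -161/9 + 133*I/12.
P(-2/3 + 3*I) = -646/27 + 13*I.

Res(f, -2/3 + 3*I) = (-646/27 + 13*I)/(-161/9 + 133*I/12) = 317756/245973 + 6040*I/81991

Final answer: 317756/245973 + 6040*I/81991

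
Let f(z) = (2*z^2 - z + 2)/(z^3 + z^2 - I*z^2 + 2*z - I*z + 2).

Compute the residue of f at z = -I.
-1/6 - I/6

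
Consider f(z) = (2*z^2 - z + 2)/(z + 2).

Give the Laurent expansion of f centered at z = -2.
Put w = z - (-2), i.e. z = w - 2. The denominator is w, so it suffices to rewrite the numerator in powers of w.

P(z) = 2*z^2 - z + 2
P(w - 2) = 12 - 9*w + 2*w^2

Dividing each term by w:
  f = 12/w - 9 + 2*w

Substituting back w = z + 2:
  f(z) = 12/(z + 2) - 9 + 2*(z + 2)

The series is finite because the numerator is a polynomial; the negative powers form the principal part, and the coefficient of 1/(z + 2) gives Res(f, -2) = 12.

Final answer: 12/(z + 2) - 9 + 2*(z + 2)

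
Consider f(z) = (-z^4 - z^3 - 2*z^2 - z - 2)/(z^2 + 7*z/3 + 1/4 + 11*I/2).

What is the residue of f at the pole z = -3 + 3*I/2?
Write f(z) = P(z)/Q(z) with P(z) = -z^4 - z^3 - 2*z^2 - z - 2 and Q(z) = z^2 + 7*z/3 + 1/4 + 11*I/2.
The denominator factors as Q(z) = (z + 3 - 3*I/2)*(z - 2/3 + 3*I/2), so z = -3 + 3*I/2 is a simple zero of Q and P is analytic there; z = -3 + 3*I/2 is therefore a simple pole and
  Res(f, z₀) = P(z₀)/Q'(z₀).

Q'(z) = 2*z + 7/3, so Q'(-3 + 3*I/2) = -11/3 + 3*I.
P(-3 + 3*I/2) = 475/16 + 807*I/8.

Res(f, -3 + 3*I/2) = (475/16 + 807*I/8)/(-11/3 + 3*I) = 27903/3232 - 66087*I/3232

Final answer: 27903/3232 - 66087*I/3232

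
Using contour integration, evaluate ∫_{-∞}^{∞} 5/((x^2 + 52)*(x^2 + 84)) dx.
Let f(z) = 5/((z^2 + 52)*(z^2 + 84)). The denominator has no real zeros and deg Q - deg P = 4 ≥ 2, so the integral of f over the upper semicircle |z| = R tends to 0 as R → ∞. Closing the contour in the upper half-plane,
  ∫_{-∞}^{∞} f(x) dx = 2πi · Σ Res(f, z_k)  over the poles with Im z_k > 0.

Zeros of the denominator: z^2 + 84 = 0 gives z = ±2*sqrt(21)*I; z^2 + 52 = 0 gives z = ±2*sqrt(13)*I.
Upper half-plane: z = 2*sqrt(13)*I, z = 2*sqrt(21)*I (simple).

Each pole is a simple zero of Q(z) = z^4 + 136*z^2 + 4368, so Res(f, z₀) = P(z₀)/Q'(z₀) with P(z) = 5, Q'(z) = 4*z^3 + 272*z:
  Res(f, 2*sqrt(13)*I) = (5)/(128*sqrt(13)*I) = -5*sqrt(13)*I/1664
  Res(f, 2*sqrt(21)*I) = (5)/(-128*sqrt(21)*I) = 5*sqrt(21)*I/2688

Sum of residues: 5*I*(-21*sqrt(13) + 13*sqrt(21))/34944
∫_{-∞}^{∞} f(x) dx = 2πi · (5*I*(-21*sqrt(13) + 13*sqrt(21))/34944) = 5*pi*(-13*sqrt(21) + 21*sqrt(13))/17472

Final answer: 5*pi*(-13*sqrt(21) + 21*sqrt(13))/17472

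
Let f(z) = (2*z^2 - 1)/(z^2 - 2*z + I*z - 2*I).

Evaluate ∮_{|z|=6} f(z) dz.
By the residue theorem, ∮_C f(z) dz = 2πi · (sum of the residues of f at the poles inside |z| = 6).

The denominator factors as (z - 2)*(z + I), so the singularities of f are simple poles at z = 2, z = -I.
  |2|² = 4 < 36 = 6², so this pole is inside the contour.
  |-I|² = 1 < 36 = 6², so this pole is inside the contour.

With P(z) = 2*z^2 - 1 and Q(z) = z^2 - 2*z + I*z - 2*I, each pole is simple, so Res(f, z₀) = P(z₀)/Q'(z₀) with Q'(z) = 2*z - 2 + I.
  Res(f, 2) = P(2)/Q'(2) = (7)/(2 + I) = 14/5 - 7*I/5
  Res(f, -I) = P(-I)/Q'(-I) = (-3)/(-2 - I) = 6/5 - 3*I/5

Sum of residues inside C: 4 - 2*I
∮_C f(z) dz = 2πi · (4 - 2*I) = pi*(4 + 8*I)

Final answer: pi*(4 + 8*I)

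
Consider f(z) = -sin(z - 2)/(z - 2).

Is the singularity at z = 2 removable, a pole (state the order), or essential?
removable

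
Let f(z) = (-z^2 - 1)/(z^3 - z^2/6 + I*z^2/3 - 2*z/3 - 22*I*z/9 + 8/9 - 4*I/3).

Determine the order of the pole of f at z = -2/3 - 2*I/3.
Factor the denominator:
  z^3 - z^2/6 + I*z^2/3 - 2*z/3 - 22*I*z/9 + 8/9 - 4*I/3 = (z + 2/3 + 2*I/3)^2*(z - 3/2 - I)

The numerator P(z) = -z^2 - 1 has P(-2/3 - 2*I/3) = -1 - 8*I/9 ≠ 0, so no factor of (z + 2/3 + 2*I/3) cancels.
Near z = -2/3 - 2*I/3 we can therefore write f(z) = g(z)/(z + 2/3 + 2*I/3)^2 with g analytic at -2/3 - 2*I/3 and g(-2/3 - 2*I/3) ≠ 0 (g is the numerator divided by the remaining denominator factors).

Hence z = -2/3 - 2*I/3 is a pole of order 2.

Final answer: 2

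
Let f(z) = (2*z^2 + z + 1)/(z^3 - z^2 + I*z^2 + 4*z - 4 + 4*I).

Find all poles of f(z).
The singularities of f are the zeros of the denominator. Factoring,
  z^3 - z^2 + I*z^2 + 4*z - 4 + 4*I = (z - 1 + I)*(z + 2*I)*(z - 2*I)
so the candidates are z = 1 - I, z = -2*I, z = 2*I.

Check the numerator P(z) = 2*z^2 + z + 1 at each one:
  P(1 - I) = 2 - 5*I ≠ 0, so z = 1 - I is a (simple) pole.
  P(-2*I) = -7 - 2*I ≠ 0, so z = -2*I is a (simple) pole.
  P(2*I) = -7 + 2*I ≠ 0, so z = 2*I is a (simple) pole.

Poles of f: {-2*I, 2*I, 1 - I}

Final answer: {-2*I, 2*I, 1 - I}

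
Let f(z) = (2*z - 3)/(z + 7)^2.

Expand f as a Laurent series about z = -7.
-17/(z + 7)^2 + 2/(z + 7)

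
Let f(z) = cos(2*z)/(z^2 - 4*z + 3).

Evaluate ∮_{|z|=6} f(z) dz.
By the residue theorem, ∮_C f(z) dz = 2πi · (sum of the residues of f at the poles inside |z| = 6).

The denominator factors as (z - 1)*(z - 3), so the singularities of f are simple poles at z = 1, z = 3.
  |1|² = 1 < 36 = 6², so this pole is inside the contour.
  |3|² = 9 < 36 = 6², so this pole is inside the contour.

With P(z) = cos(2*z) and Q(z) = z^2 - 4*z + 3, each pole is simple, so Res(f, z₀) = P(z₀)/Q'(z₀) with Q'(z) = 2*z - 4.
  Res(f, 1) = P(1)/Q'(1) = (cos(2))/(-2) = -cos(2)/2
  Res(f, 3) = P(3)/Q'(3) = (cos(6))/(2) = cos(6)/2

Sum of residues inside C: -cos(2)/2 + cos(6)/2
∮_C f(z) dz = 2πi · (-cos(2)/2 + cos(6)/2) = -I*pi*cos(2) + I*pi*cos(6)

Final answer: -I*pi*cos(2) + I*pi*cos(6)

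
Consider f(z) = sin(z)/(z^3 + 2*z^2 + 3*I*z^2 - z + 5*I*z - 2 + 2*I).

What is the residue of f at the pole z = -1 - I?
Write f(z) = P(z)/Q(z) with P(z) = sin(z) and Q(z) = z^3 + 2*z^2 + 3*I*z^2 - z + 5*I*z - 2 + 2*I.
The denominator factors as Q(z) = (z + 1 + I)*(z + 2*I)*(z + 1), so z = -1 - I is a simple zero of Q and P is analytic there; z = -1 - I is therefore a simple pole and
  Res(f, z₀) = P(z₀)/Q'(z₀).

Q'(z) = 3*z^2 + 4*z + 6*I*z - 1 + 5*I, so Q'(-1 - I) = 1 + I.
P(-1 - I) = -sin(1 + I).

Res(f, -1 - I) = (-sin(1 + I))/(1 + I) = (-1/2 + I/2)*sin(1 + I)

Final answer: (-1/2 + I/2)*sin(1 + I)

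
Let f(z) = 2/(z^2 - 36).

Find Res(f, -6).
Write f(z) = P(z)/Q(z) with P(z) = 2 and Q(z) = z^2 - 36.
The denominator factors as Q(z) = (z - 6)*(z + 6), so z = -6 is a simple zero of Q and P is analytic there; z = -6 is therefore a simple pole and
  Res(f, z₀) = P(z₀)/Q'(z₀).

Q'(z) = 2*z, so Q'(-6) = -12.
P(-6) = 2.

Res(f, -6) = (2)/(-12) = -1/6

Final answer: -1/6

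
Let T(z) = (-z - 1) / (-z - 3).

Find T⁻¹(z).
Set w = T(z) = (-z - 1) / (-z - 3) and solve for z:
  w*(-z - 3) = -z - 1
  -3*w + z*(1 - w) + 1 = 0
  z*(1 - w) = 3*w - 1
  z = (1 - 3*w)/(w - 1)
Renaming the variable, T⁻¹(z) = (-3*z + 1)/(z - 1).
(Check: ad - bc = 2 ≠ 0, so T is invertible.)

Final answer: (-3*z + 1)/(z - 1)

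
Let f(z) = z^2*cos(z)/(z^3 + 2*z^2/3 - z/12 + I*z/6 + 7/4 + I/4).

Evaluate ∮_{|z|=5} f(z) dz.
By the residue theorem, ∮_C f(z) dz = 2πi · (sum of the residues of f at the poles inside |z| = 5).

The denominator factors as (z - 1/2 + I)*(z - 1/3 - I)*(z + 3/2), so the singularities of f are simple poles at z = 1/2 - I, z = 1/3 + I, z = -3/2.
  |1/2 - I|² = 5/4 < 25 = 5², so this pole is inside the contour.
  |1/3 + I|² = 10/9 < 25 = 5², so this pole is inside the contour.
  |-3/2|² = 9/4 < 25 = 5², so this pole is inside the contour.

With P(z) = z^2*cos(z) and Q(z) = z^3 + 2*z^2/3 - z/12 + I*z/6 + 7/4 + I/4, each pole is simple, so Res(f, z₀) = P(z₀)/Q'(z₀) with Q'(z) = 3*z^2 + 4*z/3 - 1/12 + I/6.
  Res(f, 1/2 - I) = P(1/2 - I)/Q'(1/2 - I) = ((-3/4 - I)*cos(1/2 - I))/(-5/3 - 25*I/6) = (39/145 - 21*I/290)*cos(1/2 - I)
  Res(f, 1/3 + I) = P(1/3 + I)/Q'(1/3 + I) = ((-8/9 + 2*I/3)*cos(1/3 + I))/(-83/36 + 7*I/2) = (1136/4553 + 408*I/4553)*cos(1/3 + I)
  Res(f, -3/2) = P(-3/2)/Q'(-3/2) = (9*cos(3/2)/4)/(14/3 + I/6) = (378/785 - 27*I/1570)*cos(3/2)

Sum of residues inside C: (378/785 - 27*I/1570)*cos(3/2) + (1136/4553 + 408*I/4553)*cos(1/3 + I) + (39/145 - 21*I/290)*cos(1/2 - I)
∮_C f(z) dz = 2πi · ((378/785 - 27*I/1570)*cos(3/2) + (1136/4553 + 408*I/4553)*cos(1/3 + I) + (39/145 - 21*I/290)*cos(1/2 - I)) = pi*(27/785 + 756*I/785)*cos(3/2) + pi*(-816/4553 + 2272*I/4553)*cos(1/3 + I) + pi*(21/145 + 78*I/145)*cos(1/2 - I)

Final answer: pi*(27/785 + 756*I/785)*cos(3/2) + pi*(-816/4553 + 2272*I/4553)*cos(1/3 + I) + pi*(21/145 + 78*I/145)*cos(1/2 - I)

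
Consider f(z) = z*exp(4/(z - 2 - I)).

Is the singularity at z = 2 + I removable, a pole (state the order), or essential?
Let u = z - 2 - I. Then
  e^(4/u) = Σ_{k≥0} (4)^k/(k!·u^k) = 1 + 4/u + 8/u^2 + 32/(3*u^3) + ...
which has infinitely many negative powers of u, so exp(4/(z - 2 - I)) has an essential singularity at z = 2 + I.
The extra factor z is a nonzero polynomial; if the product had at most a pole at z = 2 + I, dividing by that polynomial would leave exp(4/(z - 2 - I)) with at most a pole too — contradiction. (Equivalently, the product's Laurent series still has infinitely many negative powers.)
So the singularity is essential.

Final answer: essential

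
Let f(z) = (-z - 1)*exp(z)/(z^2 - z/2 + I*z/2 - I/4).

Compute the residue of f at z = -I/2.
Write f(z) = P(z)/Q(z) with P(z) = (-z - 1)*exp(z) and Q(z) = z^2 - z/2 + I*z/2 - I/4.
The denominator factors as Q(z) = (z - 1/2)*(z + I/2), so z = -I/2 is a simple zero of Q and P is analytic there; z = -I/2 is therefore a simple pole and
  Res(f, z₀) = P(z₀)/Q'(z₀).

Q'(z) = 2*z - 1/2 + I/2, so Q'(-I/2) = -1/2 - I/2.
P(-I/2) = (-1 + I/2)*exp(-I/2).

Res(f, -I/2) = ((-1 + I/2)*exp(-I/2))/(-1/2 - I/2) = (1/2 - 3*I/2)*exp(-I/2)

Final answer: (1/2 - 3*I/2)*exp(-I/2)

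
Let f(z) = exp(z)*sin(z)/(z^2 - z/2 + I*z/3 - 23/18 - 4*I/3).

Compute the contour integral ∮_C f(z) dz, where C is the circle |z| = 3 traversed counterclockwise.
By the residue theorem, ∮_C f(z) dz = 2πi · (sum of the residues of f at the poles inside |z| = 3).

The denominator factors as (z - 3/2 - I/3)*(z + 1 + 2*I/3), so the singularities of f are simple poles at z = 3/2 + I/3, z = -1 - 2*I/3.
  |3/2 + I/3|² = 85/36 < 9 = 3², so this pole is inside the contour.
  |-1 - 2*I/3|² = 13/9 < 9 = 3², so this pole is inside the contour.

With P(z) = exp(z)*sin(z) and Q(z) = z^2 - z/2 + I*z/3 - 23/18 - 4*I/3, each pole is simple, so Res(f, z₀) = P(z₀)/Q'(z₀) with Q'(z) = 2*z - 1/2 + I/3.
  Res(f, 3/2 + I/3) = P(3/2 + I/3)/Q'(3/2 + I/3) = (exp(3/2 + I/3)*sin(3/2 + I/3))/(5/2 + I) = (10/29 - 4*I/29)*exp(3/2 + I/3)*sin(3/2 + I/3)
  Res(f, -1 - 2*I/3) = P(-1 - 2*I/3)/Q'(-1 - 2*I/3) = (-exp(-1 - 2*I/3)*sin(1 + 2*I/3))/(-5/2 - I) = (10/29 - 4*I/29)*exp(-1 - 2*I/3)*sin(1 + 2*I/3)

Sum of residues inside C: (10/29 - 4*I/29)*exp(-1 - 2*I/3)*sin(1 + 2*I/3) + (10/29 - 4*I/29)*exp(3/2 + I/3)*sin(3/2 + I/3)
∮_C f(z) dz = 2πi · ((10/29 - 4*I/29)*exp(-1 - 2*I/3)*sin(1 + 2*I/3) + (10/29 - 4*I/29)*exp(3/2 + I/3)*sin(3/2 + I/3)) = pi*(8/29 + 20*I/29)*exp(-1 - 2*I/3)*sin(1 + 2*I/3) + pi*(8/29 + 20*I/29)*exp(3/2 + I/3)*sin(3/2 + I/3)

Final answer: pi*(8/29 + 20*I/29)*exp(-1 - 2*I/3)*sin(1 + 2*I/3) + pi*(8/29 + 20*I/29)*exp(3/2 + I/3)*sin(3/2 + I/3)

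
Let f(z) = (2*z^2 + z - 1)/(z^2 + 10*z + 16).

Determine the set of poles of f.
{-8, -2}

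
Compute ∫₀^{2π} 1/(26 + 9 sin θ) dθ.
Call the integral J. The integrand is 2π-periodic and we integrate over a full period, so shifting θ does not change the value (θ → θ + π/2 turns sin θ into cos θ). Hence
  J = ∫₀^{2π} dθ/(26 + 9 cos θ).
Put z = e^{iθ}: then cos θ = (z + 1/z)/2, dθ = dz/(iz), and z runs once counterclockwise around |z| = 1:
  J = ∮_{|z|=1} 1/(26 + 9*(z + 1/z)/2) · dz/(iz) = (2/i) ∮_{|z|=1} dz/(9*z^2 + 52*z + 9).
The roots of 9*z^2 + 52*z + 9 are z = (-26 ± sqrt(26^2 - 9^2))/9, with sqrt(595) = sqrt(595); their product is 1, so only z₊ = -26/9 + sqrt(595)/9 lies inside the unit circle (z₋ = -26/9 - sqrt(595)/9 lies outside).
z₊ is a simple zero of q(z) = 9*z^2 + 52*z + 9, so Res(1/q, z₊) = 1/q'(z₊) with q'(z) = 18*z + 52; and q'(z₊) = 9*(z₊ - z₋) = 2*sqrt(595).
Therefore J = (2/i) · 2πi · 1/(2*sqrt(595)) = 2*pi/(sqrt(595)) = 2*sqrt(595)*pi/595

Final answer: 2*sqrt(595)*pi/595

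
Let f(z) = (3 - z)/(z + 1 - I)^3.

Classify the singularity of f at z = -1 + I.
pole of order 3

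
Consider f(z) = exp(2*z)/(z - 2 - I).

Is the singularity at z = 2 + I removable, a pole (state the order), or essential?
Write f(z) = g(z)/(z - 2 - I) with g(z) = exp(2*z).
g is entire and g(2 + I) = exp(4 + 2*I) ≠ 0, so no factor of (z - 2 - I) cancels: the Laurent expansion of f about z = 2 + I starts at the power -1, i.e. lim_{z→z₀} (z - z₀) f(z) = exp(4 + 2*I) is finite and nonzero.
So z = 2 + I is a pole of order 1.

Final answer: pole of order 1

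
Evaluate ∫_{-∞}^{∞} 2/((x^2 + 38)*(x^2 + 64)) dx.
Let f(z) = 2/((z^2 + 38)*(z^2 + 64)). The denominator has no real zeros and deg Q - deg P = 4 ≥ 2, so the integral of f over the upper semicircle |z| = R tends to 0 as R → ∞. Closing the contour in the upper half-plane,
  ∫_{-∞}^{∞} f(x) dx = 2πi · Σ Res(f, z_k)  over the poles with Im z_k > 0.

Zeros of the denominator: z^2 + 64 = 0 gives z = ±8*I; z^2 + 38 = 0 gives z = ±sqrt(38)*I.
Upper half-plane: z = 8*I, z = sqrt(38)*I (simple).

Each pole is a simple zero of Q(z) = z^4 + 102*z^2 + 2432, so Res(f, z₀) = P(z₀)/Q'(z₀) with P(z) = 2, Q'(z) = 4*z^3 + 204*z:
  Res(f, 8*I) = (2)/(-416*I) = I/208
  Res(f, sqrt(38)*I) = (2)/(52*sqrt(38)*I) = -sqrt(38)*I/988

Sum of residues: I*(19 - 4*sqrt(38))/3952
∫_{-∞}^{∞} f(x) dx = 2πi · (I*(19 - 4*sqrt(38))/3952) = pi*(-19 + 4*sqrt(38))/1976

Final answer: pi*(-19 + 4*sqrt(38))/1976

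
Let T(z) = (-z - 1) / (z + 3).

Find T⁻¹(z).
(-3*z - 1)/(z + 1)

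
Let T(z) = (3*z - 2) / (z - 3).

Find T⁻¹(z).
Set w = T(z) = (3*z - 2) / (z - 3) and solve for z:
  w*(z - 3) = 3*z - 2
  -3*w + z*(w - 3) + 2 = 0
  z*(w - 3) = 3*w - 2
  z = (2 - 3*w)/(3 - w)
Renaming the variable, T⁻¹(z) = (-3*z + 2)/(-z + 3) = (3*z - 2)/(z - 3).
(Check: ad - bc = -7 ≠ 0, so T is invertible.)

Final answer: (3*z - 2)/(z - 3)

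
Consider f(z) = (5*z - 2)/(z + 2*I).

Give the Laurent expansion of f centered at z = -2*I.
Put w = z - (-2*I), i.e. z = w - 2*I. The denominator is w, so it suffices to rewrite the numerator in powers of w.

P(z) = 5*z - 2
P(w - 2*I) = -2 - 10*I + 5*w

Dividing each term by w:
  f = (-2 - 10*I)/w + 5

Substituting back w = z + 2*I:
  f(z) = (-2 - 10*I)/(z + 2*I) + 5

The series is finite because the numerator is a polynomial; the negative powers form the principal part, and the coefficient of 1/(z + 2*I) gives Res(f, -2*I) = -2 - 10*I.

Final answer: (-2 - 10*I)/(z + 2*I) + 5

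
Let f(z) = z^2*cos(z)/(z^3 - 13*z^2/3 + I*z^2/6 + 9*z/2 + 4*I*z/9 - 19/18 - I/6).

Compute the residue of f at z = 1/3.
(14/265 - 4*I/265)*cos(1/3)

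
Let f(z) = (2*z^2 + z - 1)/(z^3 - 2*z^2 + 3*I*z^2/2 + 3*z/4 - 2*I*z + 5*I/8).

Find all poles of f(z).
{1/2 - I, 1 - I/2}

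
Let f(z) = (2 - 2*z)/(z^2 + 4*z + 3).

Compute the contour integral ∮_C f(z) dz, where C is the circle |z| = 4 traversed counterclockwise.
-4*I*pi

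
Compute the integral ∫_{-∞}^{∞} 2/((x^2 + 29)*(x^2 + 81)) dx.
pi*(-29 + 9*sqrt(29))/6786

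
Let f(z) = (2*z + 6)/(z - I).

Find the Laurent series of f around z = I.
Put w = z - (I), i.e. z = w + I. The denominator is w, so it suffices to rewrite the numerator in powers of w.

P(z) = 2*z + 6
P(w + I) = 6 + 2*I + 2*w

Dividing each term by w:
  f = (6 + 2*I)/w + 2

Substituting back w = z - I:
  f(z) = (6 + 2*I)/(z - I) + 2

The series is finite because the numerator is a polynomial; the negative powers form the principal part, and the coefficient of 1/(z - I) gives Res(f, I) = 6 + 2*I.

Final answer: (6 + 2*I)/(z - I) + 2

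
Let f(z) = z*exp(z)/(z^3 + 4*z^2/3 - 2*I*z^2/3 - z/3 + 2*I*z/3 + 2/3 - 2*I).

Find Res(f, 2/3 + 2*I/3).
(354/1885 - 102*I/1885)*exp(2/3 + 2*I/3)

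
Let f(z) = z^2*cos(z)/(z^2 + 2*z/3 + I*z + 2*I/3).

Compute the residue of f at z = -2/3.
Write f(z) = P(z)/Q(z) with P(z) = z^2*cos(z) and Q(z) = z^2 + 2*z/3 + I*z + 2*I/3.
The denominator factors as Q(z) = (z + 2/3)*(z + I), so z = -2/3 is a simple zero of Q and P is analytic there; z = -2/3 is therefore a simple pole and
  Res(f, z₀) = P(z₀)/Q'(z₀).

Q'(z) = 2*z + 2/3 + I, so Q'(-2/3) = -2/3 + I.
P(-2/3) = 4*cos(2/3)/9.

Res(f, -2/3) = (4*cos(2/3)/9)/(-2/3 + I) = (-8/39 - 4*I/13)*cos(2/3)

Final answer: (-8/39 - 4*I/13)*cos(2/3)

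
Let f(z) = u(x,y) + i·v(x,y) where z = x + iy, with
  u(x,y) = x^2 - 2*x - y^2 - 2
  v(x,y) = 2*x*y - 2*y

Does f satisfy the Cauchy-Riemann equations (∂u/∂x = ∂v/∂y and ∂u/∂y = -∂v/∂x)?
∂u/∂x = 2*x - 2
∂v/∂y = 2*x - 2
∂u/∂y = -2*y
∂v/∂x = 2*y
∂u/∂x = ∂v/∂y and ∂u/∂y = -∂v/∂x hold identically; f is analytic.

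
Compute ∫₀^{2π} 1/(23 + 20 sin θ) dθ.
Call the integral J. The integrand is 2π-periodic and we integrate over a full period, so shifting θ does not change the value (θ → θ + π/2 turns sin θ into cos θ). Hence
  J = ∫₀^{2π} dθ/(23 + 20 cos θ).
Put z = e^{iθ}: then cos θ = (z + 1/z)/2, dθ = dz/(iz), and z runs once counterclockwise around |z| = 1:
  J = ∮_{|z|=1} 1/(23 + 20*(z + 1/z)/2) · dz/(iz) = (2/i) ∮_{|z|=1} dz/(20*z^2 + 46*z + 20).
The roots of 20*z^2 + 46*z + 20 are z = (-23 ± sqrt(23^2 - 20^2))/20, with sqrt(129) = sqrt(129); their product is 1, so only z₊ = -23/20 + sqrt(129)/20 lies inside the unit circle (z₋ = -23/20 - sqrt(129)/20 lies outside).
z₊ is a simple zero of q(z) = 20*z^2 + 46*z + 20, so Res(1/q, z₊) = 1/q'(z₊) with q'(z) = 40*z + 46; and q'(z₊) = 20*(z₊ - z₋) = 2*sqrt(129).
Therefore J = (2/i) · 2πi · 1/(2*sqrt(129)) = 2*pi/(sqrt(129)) = 2*sqrt(129)*pi/129

Final answer: 2*sqrt(129)*pi/129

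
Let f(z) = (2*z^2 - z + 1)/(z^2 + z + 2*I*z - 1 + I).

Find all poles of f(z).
{-1 - I, -I}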